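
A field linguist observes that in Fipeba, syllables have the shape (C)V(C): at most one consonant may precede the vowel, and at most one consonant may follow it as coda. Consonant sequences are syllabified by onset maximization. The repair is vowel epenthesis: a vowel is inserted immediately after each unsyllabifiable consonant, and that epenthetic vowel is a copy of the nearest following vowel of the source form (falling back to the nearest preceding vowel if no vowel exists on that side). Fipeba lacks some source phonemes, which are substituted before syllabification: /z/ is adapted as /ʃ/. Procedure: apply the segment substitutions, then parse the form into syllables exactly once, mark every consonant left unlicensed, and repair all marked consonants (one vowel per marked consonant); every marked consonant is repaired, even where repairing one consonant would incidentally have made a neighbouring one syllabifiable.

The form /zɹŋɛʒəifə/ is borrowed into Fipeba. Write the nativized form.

Substitution: /z/ → /ʃ/, giving /ʃɹŋɛʒəifə/.
Under (C)V(C), the unsyllabifiable consonants are /ʃ/, /ɹ/ (at most one coda consonant is licensed; onsets are limited to one consonant).
Inserting the epenthetic vowel yields /ʃ/ → /ʃɛ/, /ɹ/ → /ɹɛ/.

ʃɛɹɛŋɛʒəifə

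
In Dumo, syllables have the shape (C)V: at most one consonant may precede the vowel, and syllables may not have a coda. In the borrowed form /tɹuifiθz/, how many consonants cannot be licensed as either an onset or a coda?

Under (C)V, the unsyllabifiable consonants are /t/, /θ/, /z/ (no codas are permitted; onsets are limited to one consonant).

3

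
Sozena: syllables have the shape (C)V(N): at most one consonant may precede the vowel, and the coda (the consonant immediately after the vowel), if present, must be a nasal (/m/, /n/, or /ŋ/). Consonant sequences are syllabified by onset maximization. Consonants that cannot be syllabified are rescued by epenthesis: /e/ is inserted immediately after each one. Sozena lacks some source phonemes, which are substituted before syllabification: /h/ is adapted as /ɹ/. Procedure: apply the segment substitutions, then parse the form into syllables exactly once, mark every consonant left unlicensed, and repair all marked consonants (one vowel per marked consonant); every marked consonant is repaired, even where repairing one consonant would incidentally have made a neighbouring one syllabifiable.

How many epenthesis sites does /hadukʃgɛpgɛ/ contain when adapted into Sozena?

After substitution the input is /ɹadukʃgɛpgɛ/.
The unsyllabifiable consonants are /k/, /ʃ/, /p/; each receives one epenthetic vowel.

3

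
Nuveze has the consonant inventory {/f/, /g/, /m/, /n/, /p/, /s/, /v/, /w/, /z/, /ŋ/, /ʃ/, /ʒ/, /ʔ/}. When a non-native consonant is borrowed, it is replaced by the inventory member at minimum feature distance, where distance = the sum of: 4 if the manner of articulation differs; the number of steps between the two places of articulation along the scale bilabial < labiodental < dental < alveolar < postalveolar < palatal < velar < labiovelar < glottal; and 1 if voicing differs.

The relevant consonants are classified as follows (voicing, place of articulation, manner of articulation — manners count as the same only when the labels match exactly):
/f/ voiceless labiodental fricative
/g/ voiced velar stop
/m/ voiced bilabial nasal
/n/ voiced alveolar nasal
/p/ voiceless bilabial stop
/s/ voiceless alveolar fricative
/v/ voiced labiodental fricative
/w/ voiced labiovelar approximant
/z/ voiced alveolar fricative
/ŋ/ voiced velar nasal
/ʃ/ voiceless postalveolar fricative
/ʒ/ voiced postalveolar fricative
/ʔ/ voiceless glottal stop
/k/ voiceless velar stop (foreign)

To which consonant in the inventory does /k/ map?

/g/ is closest: same manner (stop), place distance 0 (velar→velar), voicing differs (+1); total 1. Next closest is /ʔ/ at distance 2.

g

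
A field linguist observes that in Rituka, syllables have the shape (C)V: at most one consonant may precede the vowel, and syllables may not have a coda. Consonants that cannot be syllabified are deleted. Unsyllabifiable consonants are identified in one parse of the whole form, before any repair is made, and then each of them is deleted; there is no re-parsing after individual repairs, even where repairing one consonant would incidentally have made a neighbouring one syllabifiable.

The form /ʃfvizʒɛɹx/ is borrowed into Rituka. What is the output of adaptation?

Under (C)V, the unsyllabifiable consonants are /ʃ/, /f/, /z/, /ɹ/, /x/ (no codas are permitted; onsets are limited to one consonant).
Deletion applies to /ʃ/, /f/, /z/, /ɹ/, /x/.

viʒɛ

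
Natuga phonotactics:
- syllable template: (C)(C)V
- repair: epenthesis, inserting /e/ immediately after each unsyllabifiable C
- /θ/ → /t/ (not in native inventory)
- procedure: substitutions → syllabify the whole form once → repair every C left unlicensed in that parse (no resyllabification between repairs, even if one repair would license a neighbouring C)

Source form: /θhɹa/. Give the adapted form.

Substitution: /θ/ → /t/, giving /thɹa/.
Under (C)(C)V, the unsyllabifiable consonants are /t/ (no codas are permitted; onsets may contain at most 2 consonants).
Inserting the epenthetic vowel yields /t/ → /te/.

tehɹa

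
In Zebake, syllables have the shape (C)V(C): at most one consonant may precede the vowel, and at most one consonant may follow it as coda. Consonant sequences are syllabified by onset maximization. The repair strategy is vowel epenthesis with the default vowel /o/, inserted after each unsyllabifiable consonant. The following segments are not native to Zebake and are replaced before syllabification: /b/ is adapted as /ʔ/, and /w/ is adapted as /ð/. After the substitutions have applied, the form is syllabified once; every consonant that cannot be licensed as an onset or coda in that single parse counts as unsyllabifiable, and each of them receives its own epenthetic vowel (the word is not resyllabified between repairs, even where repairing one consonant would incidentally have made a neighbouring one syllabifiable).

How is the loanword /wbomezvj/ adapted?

Substitution: /w/ → /ð/, /b/ → /ʔ/, giving /ðʔomezvj/.
The consonants /ð/, /v/, /j/ cannot be parsed into a legal (C)V(C) syllable (at most one coda consonant is licensed; onsets are limited to one consonant).
Each unlicensed consonant becomes the onset of a new syllable: /ð/ → /ðo/, /v/ → /vo/, /j/ → /jo/.

ðoʔomezvojo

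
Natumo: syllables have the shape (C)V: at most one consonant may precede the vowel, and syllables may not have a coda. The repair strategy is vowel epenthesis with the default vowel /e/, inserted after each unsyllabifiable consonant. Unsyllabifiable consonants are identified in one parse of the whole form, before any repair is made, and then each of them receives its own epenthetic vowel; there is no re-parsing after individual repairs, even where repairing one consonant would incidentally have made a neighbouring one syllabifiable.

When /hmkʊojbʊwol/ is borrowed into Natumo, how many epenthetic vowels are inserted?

4

The unsyllabifiable consonants are /h/, /m/, /j/, /l/; each receives one epenthetic vowel.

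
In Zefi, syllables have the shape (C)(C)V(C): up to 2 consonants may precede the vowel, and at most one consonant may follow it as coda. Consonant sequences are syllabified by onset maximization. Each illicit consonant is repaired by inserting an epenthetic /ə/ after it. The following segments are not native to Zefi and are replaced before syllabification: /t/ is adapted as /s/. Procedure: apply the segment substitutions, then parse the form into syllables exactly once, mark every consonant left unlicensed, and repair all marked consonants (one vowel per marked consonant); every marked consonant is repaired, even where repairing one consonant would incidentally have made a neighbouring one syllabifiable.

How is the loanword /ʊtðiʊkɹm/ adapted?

ʊsðiʊkɹəmə

Substitution: /t/ → /s/, giving /ʊsðiʊkɹm/.
Syllabifying with onset maximization leaves /ɹ/, /m/ stranded (at most one coda consonant is licensed; onsets may contain at most 2 consonants).
Each unlicensed consonant becomes the onset of a new syllable: /ɹ/ → /ɹə/, /m/ → /mə/.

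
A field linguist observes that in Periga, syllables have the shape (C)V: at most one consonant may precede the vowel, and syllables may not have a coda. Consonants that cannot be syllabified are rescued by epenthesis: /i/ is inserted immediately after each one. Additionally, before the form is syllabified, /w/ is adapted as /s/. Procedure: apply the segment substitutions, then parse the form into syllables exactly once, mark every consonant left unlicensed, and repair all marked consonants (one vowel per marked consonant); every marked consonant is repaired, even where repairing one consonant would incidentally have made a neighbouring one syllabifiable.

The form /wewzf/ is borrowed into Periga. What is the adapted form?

Substitution: /w/ → /s/, giving /seszf/.
The consonants /s/, /z/, /f/ cannot be parsed into a legal (C)V syllable (no codas are permitted; onsets are limited to one consonant).
Each unlicensed consonant becomes the onset of a new syllable: /s/ → /si/, /z/ → /zi/, /f/ → /fi/.

sesizifi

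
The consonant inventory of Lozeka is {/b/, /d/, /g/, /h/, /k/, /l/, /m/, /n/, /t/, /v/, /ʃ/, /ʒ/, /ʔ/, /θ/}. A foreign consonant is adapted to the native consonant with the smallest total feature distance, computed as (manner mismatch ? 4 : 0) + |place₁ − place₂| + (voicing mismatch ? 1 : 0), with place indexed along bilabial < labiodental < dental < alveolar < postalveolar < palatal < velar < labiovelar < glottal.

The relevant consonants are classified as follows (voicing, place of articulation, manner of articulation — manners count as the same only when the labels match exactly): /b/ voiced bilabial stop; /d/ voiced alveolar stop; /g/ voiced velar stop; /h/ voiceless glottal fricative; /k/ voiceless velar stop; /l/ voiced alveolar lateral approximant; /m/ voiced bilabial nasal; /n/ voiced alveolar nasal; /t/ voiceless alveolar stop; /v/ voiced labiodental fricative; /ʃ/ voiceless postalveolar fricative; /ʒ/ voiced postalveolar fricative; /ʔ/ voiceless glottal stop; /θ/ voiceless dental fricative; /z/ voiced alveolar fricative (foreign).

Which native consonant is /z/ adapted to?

ʒ

/ʒ/ is closest: same manner (fricative), place distance 1 (alveolar→postalveolar), same voicing; total 1. Next closest is /v/ at distance 2.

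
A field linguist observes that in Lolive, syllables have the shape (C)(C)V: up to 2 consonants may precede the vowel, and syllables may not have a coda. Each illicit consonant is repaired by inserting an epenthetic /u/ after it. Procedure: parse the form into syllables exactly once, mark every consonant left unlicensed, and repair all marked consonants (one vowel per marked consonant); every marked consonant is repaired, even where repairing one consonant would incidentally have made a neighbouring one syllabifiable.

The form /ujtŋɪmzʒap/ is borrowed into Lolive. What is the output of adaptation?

ujutŋɪmuzʒapu

Under (C)(C)V, the unsyllabifiable consonants are /j/, /m/, /p/ (no codas are permitted; onsets may contain at most 2 consonants).
Each unlicensed consonant becomes the onset of a new syllable: /j/ → /ju/, /m/ → /mu/, /p/ → /pu/.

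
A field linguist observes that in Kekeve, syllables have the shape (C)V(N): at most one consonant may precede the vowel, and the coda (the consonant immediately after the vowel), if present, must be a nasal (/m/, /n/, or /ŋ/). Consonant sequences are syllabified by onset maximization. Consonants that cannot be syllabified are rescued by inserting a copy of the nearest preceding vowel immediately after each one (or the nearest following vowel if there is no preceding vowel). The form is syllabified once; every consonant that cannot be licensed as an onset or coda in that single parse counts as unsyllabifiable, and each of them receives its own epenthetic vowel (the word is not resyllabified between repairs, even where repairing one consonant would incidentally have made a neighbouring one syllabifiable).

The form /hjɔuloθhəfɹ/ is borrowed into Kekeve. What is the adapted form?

The consonants /h/, /θ/, /f/, /ɹ/ cannot be parsed into a legal (C)V(N) syllable (only a nasal (/m/, /n/, or /ŋ/) is licensed in coda position; onsets are limited to one consonant).
Inserting the epenthetic vowel yields /h/ → /hɔ/, /θ/ → /θo/, /f/ → /fə/, /ɹ/ → /ɹə/.

hɔjɔuloθohəfəɹə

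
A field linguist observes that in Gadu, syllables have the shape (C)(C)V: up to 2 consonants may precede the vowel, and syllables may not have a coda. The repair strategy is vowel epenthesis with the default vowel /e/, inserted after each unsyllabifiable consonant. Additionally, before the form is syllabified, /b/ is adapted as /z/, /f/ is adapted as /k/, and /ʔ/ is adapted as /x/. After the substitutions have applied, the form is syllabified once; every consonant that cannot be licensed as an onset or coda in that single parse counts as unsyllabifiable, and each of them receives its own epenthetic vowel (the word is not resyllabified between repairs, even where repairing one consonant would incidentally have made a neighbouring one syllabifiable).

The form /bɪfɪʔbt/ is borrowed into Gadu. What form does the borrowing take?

zɪkɪxezete

Substitution: /b/ → /z/, /f/ → /k/, /ʔ/ → /x/, giving /zɪkɪxzt/.
The consonants /x/, /z/, /t/ cannot be parsed into a legal (C)(C)V syllable (no codas are permitted; onsets may contain at most 2 consonants).
Inserting the epenthetic vowel yields /x/ → /xe/, /z/ → /ze/, /t/ → /te/.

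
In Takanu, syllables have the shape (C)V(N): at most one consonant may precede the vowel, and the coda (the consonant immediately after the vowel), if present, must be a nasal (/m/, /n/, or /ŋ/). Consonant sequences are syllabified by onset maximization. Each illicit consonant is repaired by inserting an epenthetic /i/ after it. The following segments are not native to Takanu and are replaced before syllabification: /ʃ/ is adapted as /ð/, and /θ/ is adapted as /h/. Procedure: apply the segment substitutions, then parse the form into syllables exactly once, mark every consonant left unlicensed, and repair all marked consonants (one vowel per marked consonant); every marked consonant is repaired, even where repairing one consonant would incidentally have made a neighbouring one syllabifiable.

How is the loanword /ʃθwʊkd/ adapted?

ðihiwʊkidi

Substitution: /ʃ/ → /ð/, /θ/ → /h/, giving /ðhwʊkd/.
Syllabifying with onset maximization leaves /ð/, /h/, /k/, /d/ stranded (only a nasal (/m/, /n/, or /ŋ/) is licensed in coda position; onsets are limited to one consonant).
Each unlicensed consonant becomes the onset of a new syllable: /ð/ → /ði/, /h/ → /hi/, /k/ → /ki/, /d/ → /di/.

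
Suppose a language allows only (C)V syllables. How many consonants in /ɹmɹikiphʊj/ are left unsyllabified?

The consonants /ɹ/, /m/, /p/, /j/ cannot be parsed into a legal (C)V syllable (no codas are permitted; onsets are limited to one consonant).

4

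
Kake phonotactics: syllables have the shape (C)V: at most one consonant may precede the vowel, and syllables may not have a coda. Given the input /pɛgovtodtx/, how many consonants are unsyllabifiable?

Syllabifying with onset maximization leaves /v/, /d/, /t/, /x/ stranded (no codas are permitted; onsets are limited to one consonant).

4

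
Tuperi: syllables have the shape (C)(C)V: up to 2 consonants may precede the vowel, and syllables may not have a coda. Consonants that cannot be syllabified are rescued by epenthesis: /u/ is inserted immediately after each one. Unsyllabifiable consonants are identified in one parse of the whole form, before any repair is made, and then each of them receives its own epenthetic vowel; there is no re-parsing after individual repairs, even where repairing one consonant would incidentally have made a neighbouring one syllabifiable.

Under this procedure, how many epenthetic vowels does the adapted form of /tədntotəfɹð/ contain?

4

The unsyllabifiable consonants are /d/, /f/, /ɹ/, /ð/; each receives one epenthetic vowel.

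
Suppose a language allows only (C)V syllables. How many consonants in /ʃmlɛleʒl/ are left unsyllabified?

Under (C)V, the unsyllabifiable consonants are /ʃ/, /m/, /ʒ/, /l/ (no codas are permitted; onsets are limited to one consonant).

4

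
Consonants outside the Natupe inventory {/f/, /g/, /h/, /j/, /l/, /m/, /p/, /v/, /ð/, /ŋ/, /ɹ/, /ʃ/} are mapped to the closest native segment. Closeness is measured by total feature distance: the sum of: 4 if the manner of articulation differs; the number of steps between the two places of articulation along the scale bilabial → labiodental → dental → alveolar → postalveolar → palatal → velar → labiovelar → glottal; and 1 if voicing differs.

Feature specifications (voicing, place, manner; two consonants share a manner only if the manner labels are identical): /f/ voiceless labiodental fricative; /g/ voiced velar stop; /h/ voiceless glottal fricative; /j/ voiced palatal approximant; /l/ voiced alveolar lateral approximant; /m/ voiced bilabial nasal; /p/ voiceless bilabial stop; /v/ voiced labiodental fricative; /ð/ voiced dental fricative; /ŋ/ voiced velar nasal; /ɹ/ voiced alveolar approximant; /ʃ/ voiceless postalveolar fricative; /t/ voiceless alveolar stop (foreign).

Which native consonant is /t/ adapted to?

/p/ is closest: same manner (stop), place distance 3 (alveolar→bilabial), same voicing; total 3. Next closest is /g/ at distance 4.

p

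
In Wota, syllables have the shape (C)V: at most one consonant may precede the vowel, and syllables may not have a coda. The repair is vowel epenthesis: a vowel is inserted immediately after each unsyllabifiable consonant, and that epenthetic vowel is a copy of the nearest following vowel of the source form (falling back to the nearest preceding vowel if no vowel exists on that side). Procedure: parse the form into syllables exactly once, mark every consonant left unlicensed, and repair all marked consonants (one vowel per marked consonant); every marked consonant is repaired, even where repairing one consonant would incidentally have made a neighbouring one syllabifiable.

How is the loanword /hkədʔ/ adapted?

həkədəʔə

The consonants /h/, /d/, /ʔ/ cannot be parsed into a legal (C)V syllable (no codas are permitted; onsets are limited to one consonant).
Epenthesis after each stranded consonant: /h/ → /hə/, /d/ → /də/, /ʔ/ → /ʔə/.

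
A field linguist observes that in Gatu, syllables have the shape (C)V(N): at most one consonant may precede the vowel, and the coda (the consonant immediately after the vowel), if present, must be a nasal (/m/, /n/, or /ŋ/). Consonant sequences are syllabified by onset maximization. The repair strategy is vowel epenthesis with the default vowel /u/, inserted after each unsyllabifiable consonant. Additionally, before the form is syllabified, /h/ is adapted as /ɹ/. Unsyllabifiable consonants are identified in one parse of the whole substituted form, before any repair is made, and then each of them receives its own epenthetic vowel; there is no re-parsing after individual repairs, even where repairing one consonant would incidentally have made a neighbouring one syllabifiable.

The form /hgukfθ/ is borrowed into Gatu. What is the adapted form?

ɹugukufuθu

Substitution: /h/ → /ɹ/, giving /ɹgukfθ/.
Syllabifying with onset maximization leaves /ɹ/, /k/, /f/, /θ/ stranded (only a nasal (/m/, /n/, or /ŋ/) is licensed in coda position; onsets are limited to one consonant).
Epenthesis after each stranded consonant: /ɹ/ → /ɹu/, /k/ → /ku/, /f/ → /fu/, /θ/ → /θu/.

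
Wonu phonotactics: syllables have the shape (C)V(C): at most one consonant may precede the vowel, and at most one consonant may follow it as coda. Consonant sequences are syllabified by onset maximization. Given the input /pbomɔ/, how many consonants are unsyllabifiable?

The consonants /p/ cannot be parsed into a legal (C)V(C) syllable (at most one coda consonant is licensed; onsets are limited to one consonant).

1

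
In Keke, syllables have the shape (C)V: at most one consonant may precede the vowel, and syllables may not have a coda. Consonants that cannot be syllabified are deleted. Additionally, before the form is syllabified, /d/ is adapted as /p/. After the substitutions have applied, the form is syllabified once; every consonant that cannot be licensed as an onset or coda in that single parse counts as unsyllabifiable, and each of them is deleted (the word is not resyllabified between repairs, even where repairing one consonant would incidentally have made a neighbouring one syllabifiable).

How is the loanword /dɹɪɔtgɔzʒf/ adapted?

ɹɪɔgɔ

Substitution: /d/ → /p/, giving /pɹɪɔtgɔzʒf/.
Under (C)V, the unsyllabifiable consonants are /p/, /t/, /z/, /ʒ/, /f/ (no codas are permitted; onsets are limited to one consonant).
Deleting the stranded consonants removes /p/, /t/, /z/, /ʒ/, /f/.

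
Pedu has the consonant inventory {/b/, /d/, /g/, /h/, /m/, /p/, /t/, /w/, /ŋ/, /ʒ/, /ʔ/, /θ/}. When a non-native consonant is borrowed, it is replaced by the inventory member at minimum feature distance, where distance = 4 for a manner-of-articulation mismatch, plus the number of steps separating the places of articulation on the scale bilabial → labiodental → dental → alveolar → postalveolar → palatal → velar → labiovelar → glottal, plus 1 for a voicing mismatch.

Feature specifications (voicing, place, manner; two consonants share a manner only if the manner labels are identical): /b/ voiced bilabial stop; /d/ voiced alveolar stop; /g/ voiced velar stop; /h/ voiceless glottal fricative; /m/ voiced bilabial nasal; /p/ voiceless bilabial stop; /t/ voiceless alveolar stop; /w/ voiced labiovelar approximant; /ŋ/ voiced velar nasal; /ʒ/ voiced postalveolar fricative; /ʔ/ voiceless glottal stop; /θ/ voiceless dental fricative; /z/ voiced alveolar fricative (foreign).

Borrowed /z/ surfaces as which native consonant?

ʒ

/ʒ/ is closest: same manner (fricative), place distance 1 (alveolar→postalveolar), same voicing; total 1. Next closest is /θ/ at distance 2.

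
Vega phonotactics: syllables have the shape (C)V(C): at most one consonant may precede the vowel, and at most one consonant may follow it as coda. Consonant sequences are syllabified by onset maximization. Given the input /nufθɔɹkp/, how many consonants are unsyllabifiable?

Syllabifying with onset maximization leaves /k/, /p/ stranded (at most one coda consonant is licensed; onsets are limited to one consonant).

2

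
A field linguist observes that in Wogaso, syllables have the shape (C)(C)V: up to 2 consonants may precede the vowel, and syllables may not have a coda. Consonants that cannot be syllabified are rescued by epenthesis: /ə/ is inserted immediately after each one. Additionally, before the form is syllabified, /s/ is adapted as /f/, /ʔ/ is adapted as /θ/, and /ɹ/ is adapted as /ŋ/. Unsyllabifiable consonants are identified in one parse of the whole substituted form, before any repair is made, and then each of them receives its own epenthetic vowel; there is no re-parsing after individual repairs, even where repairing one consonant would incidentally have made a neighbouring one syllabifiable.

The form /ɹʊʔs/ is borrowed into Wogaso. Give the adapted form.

ŋʊθəfə

Substitution: /ɹ/ → /ŋ/, /ʔ/ → /θ/, /s/ → /f/, giving /ŋʊθf/.
Under (C)(C)V, the unsyllabifiable consonants are /θ/, /f/ (no codas are permitted; onsets may contain at most 2 consonants).
Each unlicensed consonant becomes the onset of a new syllable: /θ/ → /θə/, /f/ → /fə/.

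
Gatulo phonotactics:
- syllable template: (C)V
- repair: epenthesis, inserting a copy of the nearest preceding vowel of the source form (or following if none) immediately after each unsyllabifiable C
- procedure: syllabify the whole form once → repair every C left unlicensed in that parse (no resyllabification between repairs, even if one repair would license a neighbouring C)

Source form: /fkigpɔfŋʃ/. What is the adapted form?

fikigipɔfɔŋɔʃɔ

Syllabifying with onset maximization leaves /f/, /g/, /f/, /ŋ/, /ʃ/ stranded (no codas are permitted; onsets are limited to one consonant).
Inserting the epenthetic vowel yields /f/ → /fi/, /g/ → /gi/, /f/ → /fɔ/, /ŋ/ → /ŋɔ/, /ʃ/ → /ʃɔ/.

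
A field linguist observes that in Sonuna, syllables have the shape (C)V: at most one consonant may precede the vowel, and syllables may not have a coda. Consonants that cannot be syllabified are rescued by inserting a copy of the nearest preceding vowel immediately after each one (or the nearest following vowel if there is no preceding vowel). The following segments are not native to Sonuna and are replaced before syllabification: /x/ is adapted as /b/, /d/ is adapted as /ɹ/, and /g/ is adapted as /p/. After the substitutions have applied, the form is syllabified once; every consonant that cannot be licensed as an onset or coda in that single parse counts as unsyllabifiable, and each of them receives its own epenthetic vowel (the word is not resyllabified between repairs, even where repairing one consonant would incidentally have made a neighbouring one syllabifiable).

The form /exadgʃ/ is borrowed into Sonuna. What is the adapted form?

ebaɹapaʃa

Substitution: /x/ → /b/, /d/ → /ɹ/, /g/ → /p/, giving /ebaɹpʃ/.
Syllabifying with onset maximization leaves /ɹ/, /p/, /ʃ/ stranded (no codas are permitted; onsets are limited to one consonant).
Each unlicensed consonant becomes the onset of a new syllable: /ɹ/ → /ɹa/, /p/ → /pa/, /ʃ/ → /ʃa/.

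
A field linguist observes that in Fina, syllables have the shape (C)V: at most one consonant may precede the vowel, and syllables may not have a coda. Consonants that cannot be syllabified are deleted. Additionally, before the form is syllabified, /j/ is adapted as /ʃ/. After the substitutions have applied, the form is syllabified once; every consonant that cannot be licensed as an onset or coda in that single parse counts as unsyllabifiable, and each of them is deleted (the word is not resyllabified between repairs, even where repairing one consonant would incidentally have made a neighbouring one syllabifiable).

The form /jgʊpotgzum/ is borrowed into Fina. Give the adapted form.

gʊpozu

Substitution: /j/ → /ʃ/, giving /ʃgʊpotgzum/.
Syllabifying with onset maximization leaves /ʃ/, /t/, /g/, /m/ stranded (no codas are permitted; onsets are limited to one consonant).
Deletion applies to /ʃ/, /t/, /g/, /m/.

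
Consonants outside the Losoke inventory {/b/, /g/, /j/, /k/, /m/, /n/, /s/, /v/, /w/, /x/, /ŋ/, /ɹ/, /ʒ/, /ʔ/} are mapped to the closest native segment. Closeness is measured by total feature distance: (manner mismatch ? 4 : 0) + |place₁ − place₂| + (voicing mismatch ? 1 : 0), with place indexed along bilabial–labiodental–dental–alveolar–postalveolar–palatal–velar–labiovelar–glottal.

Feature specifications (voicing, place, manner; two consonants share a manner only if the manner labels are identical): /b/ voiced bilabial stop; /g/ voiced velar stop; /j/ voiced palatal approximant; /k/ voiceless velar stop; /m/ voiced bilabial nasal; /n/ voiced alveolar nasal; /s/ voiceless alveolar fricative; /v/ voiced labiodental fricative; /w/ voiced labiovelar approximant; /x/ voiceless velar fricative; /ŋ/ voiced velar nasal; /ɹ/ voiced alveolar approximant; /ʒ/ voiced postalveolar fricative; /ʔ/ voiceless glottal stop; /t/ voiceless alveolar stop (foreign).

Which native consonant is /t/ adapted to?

k

/k/ is closest: same manner (stop), place distance 3 (alveolar→velar), same voicing; total 3. Next closest is /b/ at distance 4.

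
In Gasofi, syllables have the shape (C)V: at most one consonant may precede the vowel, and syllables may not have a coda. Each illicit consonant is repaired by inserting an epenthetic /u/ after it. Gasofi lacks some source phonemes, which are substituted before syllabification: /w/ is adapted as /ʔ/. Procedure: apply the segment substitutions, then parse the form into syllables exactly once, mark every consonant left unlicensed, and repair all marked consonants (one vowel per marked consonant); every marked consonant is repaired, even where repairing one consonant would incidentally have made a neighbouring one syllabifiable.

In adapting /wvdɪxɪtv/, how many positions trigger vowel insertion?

After substitution the input is /ʔvdɪxɪtv/.
The unsyllabifiable consonants are /ʔ/, /v/, /t/, /v/; each receives one epenthetic vowel.

4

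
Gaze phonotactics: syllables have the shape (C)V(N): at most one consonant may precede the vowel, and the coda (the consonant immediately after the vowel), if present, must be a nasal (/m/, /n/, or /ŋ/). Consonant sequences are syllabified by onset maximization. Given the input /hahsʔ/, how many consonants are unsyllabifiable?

The consonants /h/, /s/, /ʔ/ cannot be parsed into a legal (C)V(N) syllable (only a nasal (/m/, /n/, or /ŋ/) is licensed in coda position; onsets are limited to one consonant).

3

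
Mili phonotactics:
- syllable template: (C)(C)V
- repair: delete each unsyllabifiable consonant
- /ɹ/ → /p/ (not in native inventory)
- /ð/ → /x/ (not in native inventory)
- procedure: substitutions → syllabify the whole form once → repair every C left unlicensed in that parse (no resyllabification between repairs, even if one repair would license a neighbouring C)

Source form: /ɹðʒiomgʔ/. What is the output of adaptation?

Substitution: /ɹ/ → /p/, /ð/ → /x/, giving /pxʒiomgʔ/.
Syllabifying with onset maximization leaves /p/, /m/, /g/, /ʔ/ stranded (no codas are permitted; onsets may contain at most 2 consonants).
Deleting the stranded consonants removes /p/, /m/, /g/, /ʔ/.

xʒio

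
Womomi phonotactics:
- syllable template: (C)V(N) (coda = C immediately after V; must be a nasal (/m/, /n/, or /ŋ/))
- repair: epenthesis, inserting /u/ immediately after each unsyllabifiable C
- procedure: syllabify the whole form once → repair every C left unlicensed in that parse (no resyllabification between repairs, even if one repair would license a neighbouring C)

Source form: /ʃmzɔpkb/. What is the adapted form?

Syllabifying with onset maximization leaves /ʃ/, /m/, /p/, /k/, /b/ stranded (only a nasal (/m/, /n/, or /ŋ/) is licensed in coda position; onsets are limited to one consonant).
Each unlicensed consonant becomes the onset of a new syllable: /ʃ/ → /ʃu/, /m/ → /mu/, /p/ → /pu/, /k/ → /ku/, /b/ → /bu/.

ʃumuzɔpukubu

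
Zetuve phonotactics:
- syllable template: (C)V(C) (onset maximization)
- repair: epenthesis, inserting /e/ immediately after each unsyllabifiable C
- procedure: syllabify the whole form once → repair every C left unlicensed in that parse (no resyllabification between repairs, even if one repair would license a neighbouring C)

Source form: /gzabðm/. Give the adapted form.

gezabðeme

The consonants /g/, /ð/, /m/ cannot be parsed into a legal (C)V(C) syllable (at most one coda consonant is licensed; onsets are limited to one consonant).
Epenthesis after each stranded consonant: /g/ → /ge/, /ð/ → /ðe/, /m/ → /me/.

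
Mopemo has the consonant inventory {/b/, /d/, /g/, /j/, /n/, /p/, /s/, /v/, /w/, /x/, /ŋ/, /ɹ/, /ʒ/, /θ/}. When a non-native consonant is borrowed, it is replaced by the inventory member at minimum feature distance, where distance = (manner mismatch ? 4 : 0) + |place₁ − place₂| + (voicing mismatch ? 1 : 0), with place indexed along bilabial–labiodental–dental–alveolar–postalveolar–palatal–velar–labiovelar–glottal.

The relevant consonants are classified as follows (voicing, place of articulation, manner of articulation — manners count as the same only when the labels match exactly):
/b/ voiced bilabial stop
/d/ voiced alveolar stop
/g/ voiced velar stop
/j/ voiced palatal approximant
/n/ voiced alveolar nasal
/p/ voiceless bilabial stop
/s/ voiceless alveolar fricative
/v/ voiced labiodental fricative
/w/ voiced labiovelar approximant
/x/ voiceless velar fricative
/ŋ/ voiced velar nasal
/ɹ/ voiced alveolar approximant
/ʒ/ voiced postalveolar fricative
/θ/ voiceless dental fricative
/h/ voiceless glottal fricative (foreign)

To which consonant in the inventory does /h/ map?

/x/ is closest: same manner (fricative), place distance 2 (glottal→velar), same voicing; total 2. Next closest is /s/ at distance 5.

x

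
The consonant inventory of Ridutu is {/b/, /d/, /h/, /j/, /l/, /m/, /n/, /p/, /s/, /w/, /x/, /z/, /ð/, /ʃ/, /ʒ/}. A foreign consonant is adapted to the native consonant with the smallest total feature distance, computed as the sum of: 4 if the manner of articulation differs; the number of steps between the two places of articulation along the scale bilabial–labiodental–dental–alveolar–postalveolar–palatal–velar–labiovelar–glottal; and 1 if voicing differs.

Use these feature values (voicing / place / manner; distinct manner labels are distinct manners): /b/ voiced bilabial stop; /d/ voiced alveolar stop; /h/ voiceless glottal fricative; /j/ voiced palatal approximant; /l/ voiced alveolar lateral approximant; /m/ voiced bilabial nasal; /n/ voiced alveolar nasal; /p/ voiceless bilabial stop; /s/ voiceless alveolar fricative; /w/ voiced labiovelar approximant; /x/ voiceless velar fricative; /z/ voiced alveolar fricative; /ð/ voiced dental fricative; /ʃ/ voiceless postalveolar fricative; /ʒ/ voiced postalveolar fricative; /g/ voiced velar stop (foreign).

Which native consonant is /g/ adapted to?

/d/ is closest: same manner (stop), place distance 3 (velar→alveolar), same voicing; total 3. Next closest is /j/ at distance 5.

d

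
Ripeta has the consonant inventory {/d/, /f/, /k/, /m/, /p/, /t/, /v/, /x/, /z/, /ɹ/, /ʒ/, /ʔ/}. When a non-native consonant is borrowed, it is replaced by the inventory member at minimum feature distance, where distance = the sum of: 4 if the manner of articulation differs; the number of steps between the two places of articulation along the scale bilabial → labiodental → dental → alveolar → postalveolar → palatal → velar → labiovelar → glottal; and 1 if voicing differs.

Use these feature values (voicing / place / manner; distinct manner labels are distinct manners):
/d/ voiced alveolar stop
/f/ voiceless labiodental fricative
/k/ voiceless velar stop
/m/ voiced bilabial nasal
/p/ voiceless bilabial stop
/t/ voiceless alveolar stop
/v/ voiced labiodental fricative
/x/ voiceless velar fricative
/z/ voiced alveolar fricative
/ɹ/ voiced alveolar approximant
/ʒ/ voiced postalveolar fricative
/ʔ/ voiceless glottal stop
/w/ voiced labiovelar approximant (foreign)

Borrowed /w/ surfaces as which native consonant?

/ɹ/ is closest: same manner (approximant), place distance 4 (labiovelar→alveolar), same voicing; total 4. Next closest is /k/ at distance 6.

ɹ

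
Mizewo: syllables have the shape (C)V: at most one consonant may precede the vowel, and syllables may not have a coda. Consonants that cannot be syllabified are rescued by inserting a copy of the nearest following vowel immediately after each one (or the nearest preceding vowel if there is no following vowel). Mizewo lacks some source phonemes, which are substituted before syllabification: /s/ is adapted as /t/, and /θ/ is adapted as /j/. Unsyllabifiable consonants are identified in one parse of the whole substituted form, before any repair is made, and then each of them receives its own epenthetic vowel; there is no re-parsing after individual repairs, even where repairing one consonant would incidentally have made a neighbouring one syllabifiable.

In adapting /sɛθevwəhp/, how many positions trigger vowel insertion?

After substitution the input is /tɛjevwəhp/.
The unsyllabifiable consonants are /v/, /h/, /p/; each receives one epenthetic vowel.

3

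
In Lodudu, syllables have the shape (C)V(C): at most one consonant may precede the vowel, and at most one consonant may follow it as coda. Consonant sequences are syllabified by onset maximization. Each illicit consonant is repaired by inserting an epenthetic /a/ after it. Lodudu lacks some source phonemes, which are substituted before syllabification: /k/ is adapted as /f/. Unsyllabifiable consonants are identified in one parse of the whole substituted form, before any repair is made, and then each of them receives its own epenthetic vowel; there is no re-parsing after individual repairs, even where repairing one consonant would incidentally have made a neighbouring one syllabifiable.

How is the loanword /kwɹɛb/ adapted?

Substitution: /k/ → /f/, giving /fwɹɛb/.
Syllabifying with onset maximization leaves /f/, /w/ stranded (at most one coda consonant is licensed; onsets are limited to one consonant).
Inserting the epenthetic vowel yields /f/ → /fa/, /w/ → /wa/.

fawaɹɛb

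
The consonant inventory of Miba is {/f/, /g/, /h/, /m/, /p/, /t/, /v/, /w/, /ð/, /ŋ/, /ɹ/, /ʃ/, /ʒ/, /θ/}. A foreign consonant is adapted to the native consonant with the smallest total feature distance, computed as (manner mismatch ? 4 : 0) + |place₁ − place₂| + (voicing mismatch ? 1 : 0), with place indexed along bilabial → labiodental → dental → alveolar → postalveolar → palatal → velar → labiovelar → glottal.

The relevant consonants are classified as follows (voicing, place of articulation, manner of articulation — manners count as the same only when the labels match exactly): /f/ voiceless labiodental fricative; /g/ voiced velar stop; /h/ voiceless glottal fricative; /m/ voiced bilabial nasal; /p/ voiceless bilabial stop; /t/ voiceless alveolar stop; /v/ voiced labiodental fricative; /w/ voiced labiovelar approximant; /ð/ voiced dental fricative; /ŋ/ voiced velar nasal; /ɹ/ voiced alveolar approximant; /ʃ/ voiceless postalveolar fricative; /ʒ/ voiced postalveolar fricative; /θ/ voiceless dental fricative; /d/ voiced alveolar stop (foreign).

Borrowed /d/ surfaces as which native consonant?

t

/t/ is closest: same manner (stop), place distance 0 (alveolar→alveolar), voicing differs (+1); total 1. Next closest is /g/ at distance 3.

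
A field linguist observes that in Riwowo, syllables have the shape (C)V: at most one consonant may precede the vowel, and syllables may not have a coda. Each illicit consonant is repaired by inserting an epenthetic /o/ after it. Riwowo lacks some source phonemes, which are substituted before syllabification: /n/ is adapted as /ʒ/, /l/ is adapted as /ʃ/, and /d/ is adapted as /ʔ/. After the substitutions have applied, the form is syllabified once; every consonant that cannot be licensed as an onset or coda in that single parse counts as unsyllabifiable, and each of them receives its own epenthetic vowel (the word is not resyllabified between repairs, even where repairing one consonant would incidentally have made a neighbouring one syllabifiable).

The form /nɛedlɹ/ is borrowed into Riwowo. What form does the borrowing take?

Substitution: /n/ → /ʒ/, /d/ → /ʔ/, /l/ → /ʃ/, giving /ʒɛeʔʃɹ/.
Syllabifying with onset maximization leaves /ʔ/, /ʃ/, /ɹ/ stranded (no codas are permitted; onsets are limited to one consonant).
Each unlicensed consonant becomes the onset of a new syllable: /ʔ/ → /ʔo/, /ʃ/ → /ʃo/, /ɹ/ → /ɹo/.

ʒɛeʔoʃoɹo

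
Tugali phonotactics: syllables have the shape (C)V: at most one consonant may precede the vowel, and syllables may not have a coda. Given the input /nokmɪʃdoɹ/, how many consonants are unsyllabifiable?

3

The consonants /k/, /ʃ/, /ɹ/ cannot be parsed into a legal (C)V syllable (no codas are permitted; onsets are limited to one consonant).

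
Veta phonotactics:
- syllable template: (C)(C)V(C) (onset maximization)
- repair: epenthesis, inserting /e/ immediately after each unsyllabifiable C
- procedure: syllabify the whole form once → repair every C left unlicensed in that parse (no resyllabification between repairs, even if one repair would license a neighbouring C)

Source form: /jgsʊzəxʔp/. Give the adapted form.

jegsʊzəxʔepe

Under (C)(C)V(C), the unsyllabifiable consonants are /j/, /ʔ/, /p/ (at most one coda consonant is licensed; onsets may contain at most 2 consonants).
Epenthesis after each stranded consonant: /j/ → /je/, /ʔ/ → /ʔe/, /p/ → /pe/.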